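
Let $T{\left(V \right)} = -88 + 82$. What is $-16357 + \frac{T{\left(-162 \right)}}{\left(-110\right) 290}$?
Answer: $- \frac{260894147}{15950} \approx -16357.0$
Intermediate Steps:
$T{\left(V \right)} = -6$
$-16357 + \frac{T{\left(-162 \right)}}{\left(-110\right) 290} = -16357 - \frac{6}{\left(-110\right) 290} = -16357 - \frac{6}{-31900} = -16357 - - \frac{3}{15950} = -16357 + \frac{3}{15950} = - \frac{260894147}{15950}$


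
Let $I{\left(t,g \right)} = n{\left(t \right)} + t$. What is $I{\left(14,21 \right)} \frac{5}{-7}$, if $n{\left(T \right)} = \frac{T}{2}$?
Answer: $-15$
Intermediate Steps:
$n{\left(T \right)} = \frac{T}{2}$ ($n{\left(T \right)} = T \frac{1}{2} = \frac{T}{2}$)
$I{\left(t,g \right)} = \frac{3 t}{2}$ ($I{\left(t,g \right)} = \frac{t}{2} + t = \frac{3 t}{2}$)
$I{\left(14,21 \right)} \frac{5}{-7} = \frac{3}{2} \cdot 14 \frac{5}{-7} = 21 \cdot 5 \left(- \frac{1}{7}\right) = 21 \left(- \frac{5}{7}\right) = -15$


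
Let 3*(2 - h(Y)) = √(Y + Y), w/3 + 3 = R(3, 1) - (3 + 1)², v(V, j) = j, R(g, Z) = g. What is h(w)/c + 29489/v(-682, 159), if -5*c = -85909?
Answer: 2533372091/13659531 - 20*I*√6/257727 ≈ 185.47 - 0.00019008*I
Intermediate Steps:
c = 85909/5 (c = -⅕*(-85909) = 85909/5 ≈ 17182.)
w = -48 (w = -9 + 3*(3 - (3 + 1)²) = -9 + 3*(3 - 1*4²) = -9 + 3*(3 - 1*16) = -9 + 3*(3 - 16) = -9 + 3*(-13) = -9 - 39 = -48)
h(Y) = 2 - √2*√Y/3 (h(Y) = 2 - √(Y + Y)/3 = 2 - √2*√Y/3)
h(w)/c + 29489/v(-682, 159) = (2 - √2*√(-48)/3)/(85909/5) + 29489/159 = (2 - √2*4*I*√3/3)*(5/85909) + 29489*(1/159) = (2 - 4*I*√6/3)*(5/85909) + 29489/159 = (10/85909 - 20*I*√6/257727) + 29489/159 = 2533372091/13659531 - 20*I*√6/257727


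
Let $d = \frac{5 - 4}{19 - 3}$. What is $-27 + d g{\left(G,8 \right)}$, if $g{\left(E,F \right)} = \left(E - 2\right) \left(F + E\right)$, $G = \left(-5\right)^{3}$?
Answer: $\frac{14427}{16} \approx 901.69$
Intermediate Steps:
$G = -125$
$d = \frac{1}{16}$ ($d = 1 \cdot \frac{1}{16} = \frac{1}{16} \approx 0.0625$)
$g{\left(E,F \right)} = \left(-2 + E\right) \left(E + F\right)$
$-27 + d g{\left(G,8 \right)} = -27 + \frac{\left(-125\right)^{2} - -250 - 16 - 1000}{16} = -27 + \frac{15625 + 250 - 16 - 1000}{16} = -27 + \frac{1}{16} \cdot 14859 = -27 + \frac{14859}{16} = \frac{14427}{16}$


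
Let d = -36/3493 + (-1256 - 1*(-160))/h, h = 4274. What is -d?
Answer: 1991096/7464541 ≈ 0.26674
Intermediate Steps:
d = -1991096/7464541 (d = -36/3493 + (-1256 - 1*(-160))/4274 = -36*1/3493 + (-1256 + 160)*(1/4274) = -36/3493 - 1096*1/4274 = -36/3493 - 548/2137 = -1991096/7464541 ≈ -0.26674)
-d = -1*(-1991096/7464541) = 1991096/7464541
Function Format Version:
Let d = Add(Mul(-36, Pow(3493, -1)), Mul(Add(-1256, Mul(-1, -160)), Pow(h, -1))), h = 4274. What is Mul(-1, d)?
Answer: Rational(1991096, 7464541) ≈ 0.26674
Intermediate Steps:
d = Rational(-1991096, 7464541) (d = Add(Mul(-36, Pow(3493, -1)), Mul(Add(-1256, Mul(-1, -160)), Pow(4274, -1))) = Add(Mul(-36, Rational(1, 3493)), Mul(Add(-1256, 160), Rational(1, 4274))) = Add(Rational(-36, 3493), Mul(-1096, Rational(1, 4274))) = Add(Rational(-36, 3493), Rational(-548, 2137)) = Rational(-1991096, 7464541) ≈ -0.26674)
Mul(-1, d) = Mul(-1, Rational(-1991096, 7464541)) = Rational(1991096, 7464541)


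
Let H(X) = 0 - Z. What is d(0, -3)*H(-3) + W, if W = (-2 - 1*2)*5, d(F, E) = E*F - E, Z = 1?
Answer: -23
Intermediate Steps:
d(F, E) = -E + E*F
H(X) = -1 (H(X) = 0 - 1*1 = 0 - 1 = -1)
W = -20 (W = (-2 - 2)*5 = -4*5 = -20)
d(0, -3)*H(-3) + W = -3*(-1 + 0)*(-1) - 20 = -3*(-1)*(-1) - 20 = 3*(-1) - 20 = -3 - 20 = -23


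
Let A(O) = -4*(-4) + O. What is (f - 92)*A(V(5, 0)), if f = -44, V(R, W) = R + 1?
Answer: -2992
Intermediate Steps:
V(R, W) = 1 + R
A(O) = 16 + O
(f - 92)*A(V(5, 0)) = (-44 - 92)*(16 + (1 + 5)) = -136*(16 + 6) = -136*22 = -2992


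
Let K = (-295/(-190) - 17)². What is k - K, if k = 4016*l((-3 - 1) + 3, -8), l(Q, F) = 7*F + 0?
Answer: -325094393/1444 ≈ -2.2513e+5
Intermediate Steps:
K = 344569/1444 (K = (-295*(-1/190) - 17)² = (59/38 - 17)² = (-587/38)² = 344569/1444 ≈ 238.62)
l(Q, F) = 7*F
k = -224896 (k = 4016*(7*(-8)) = 4016*(-56) = -224896)
k - K = -224896 - 1*344569/1444 = -224896 - 344569/1444 = -325094393/1444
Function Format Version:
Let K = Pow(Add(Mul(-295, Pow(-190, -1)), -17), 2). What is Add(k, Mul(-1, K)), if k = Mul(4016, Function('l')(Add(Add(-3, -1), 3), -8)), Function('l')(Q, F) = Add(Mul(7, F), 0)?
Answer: Rational(-325094393, 1444) ≈ -2.2513e+5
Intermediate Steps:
K = Rational(344569, 1444) (K = Pow(Add(Mul(-295, Rational(-1, 190)), -17), 2) = Pow(Add(Rational(59, 38), -17), 2) = Pow(Rational(-587, 38), 2) = Rational(344569, 1444) ≈ 238.62)
Function('l')(Q, F) = Mul(7, F)
k = -224896 (k = Mul(4016, Mul(7, -8)) = Mul(4016, -56) = -224896)
Add(k, Mul(-1, K)) = Add(-224896, Mul(-1, Rational(344569, 1444))) = Add(-224896, Rational(-344569, 1444)) = Rational(-325094393, 1444)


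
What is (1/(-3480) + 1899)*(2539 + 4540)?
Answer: 46781706001/3480 ≈ 1.3443e+7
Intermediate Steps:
(1/(-3480) + 1899)*(2539 + 4540) = (-1/3480 + 1899)*7079 = (6608519/3480)*7079 = 46781706001/3480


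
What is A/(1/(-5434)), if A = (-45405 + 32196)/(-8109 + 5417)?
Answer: -35888853/1346 ≈ -26663.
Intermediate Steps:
A = 13209/2692 (A = -13209/(-2692) = -13209*(-1/2692) = 13209/2692 ≈ 4.9068)
A/(1/(-5434)) = 13209/(2692*(1/(-5434))) = 13209/(2692*(-1/5434)) = (13209/2692)*(-5434) = -35888853/1346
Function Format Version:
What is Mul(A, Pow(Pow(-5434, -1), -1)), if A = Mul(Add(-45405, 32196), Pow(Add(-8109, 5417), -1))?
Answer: Rational(-35888853, 1346) ≈ -26663.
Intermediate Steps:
A = Rational(13209, 2692) (A = Mul(-13209, Pow(-2692, -1)) = Mul(-13209, Rational(-1, 2692)) = Rational(13209, 2692) ≈ 4.9068)
Mul(A, Pow(Pow(-5434, -1), -1)) = Mul(Rational(13209, 2692), Pow(Pow(-5434, -1), -1)) = Mul(Rational(13209, 2692), Pow(Rational(-1, 5434), -1)) = Mul(Rational(13209, 2692), -5434) = Rational(-35888853, 1346)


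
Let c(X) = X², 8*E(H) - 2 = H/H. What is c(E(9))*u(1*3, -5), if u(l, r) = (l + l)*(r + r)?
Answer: -135/16 ≈ -8.4375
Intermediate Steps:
u(l, r) = 4*l*r (u(l, r) = (2*l)*(2*r) = 4*l*r)
E(H) = 3/8 (E(H) = ¼ + (H/H)/8 = ¼ + (⅛)*1 = ¼ + ⅛ = 3/8)
c(E(9))*u(1*3, -5) = (3/8)²*(4*(1*3)*(-5)) = 9*(4*3*(-5))/64 = (9/64)*(-60) = -135/16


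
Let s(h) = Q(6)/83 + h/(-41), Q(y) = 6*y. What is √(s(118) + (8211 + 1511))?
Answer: 24*√195410469/3403 ≈ 98.588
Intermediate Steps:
s(h) = 36/83 - h/41 (s(h) = (6*6)/83 + h/(-41) = 36*(1/83) + h*(-1/41) = 36/83 - h/41)
√(s(118) + (8211 + 1511)) = √((36/83 - 1/41*118) + (8211 + 1511)) = √((36/83 - 118/41) + 9722) = √(-8318/3403 + 9722) = √(33075648/3403) = 24*√195410469/3403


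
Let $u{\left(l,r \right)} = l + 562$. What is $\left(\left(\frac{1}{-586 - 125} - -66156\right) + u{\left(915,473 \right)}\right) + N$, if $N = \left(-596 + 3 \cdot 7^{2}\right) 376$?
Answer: $- \frac{71946802}{711} \approx -1.0119 \cdot 10^{5}$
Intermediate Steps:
$u{\left(l,r \right)} = 562 + l$
$N = -168824$ ($N = \left(-596 + 3 \cdot 49\right) 376 = \left(-596 + 147\right) 376 = \left(-449\right) 376 = -168824$)
$\left(\left(\frac{1}{-586 - 125} - -66156\right) + u{\left(915,473 \right)}\right) + N = \left(\left(\frac{1}{-586 - 125} - -66156\right) + \left(562 + 915\right)\right) - 168824 = \left(\left(\frac{1}{-711} + 66156\right) + 1477\right) - 168824 = \left(\left(- \frac{1}{711} + 66156\right) + 1477\right) - 168824 = \left(\frac{47036915}{711} + 1477\right) - 168824 = \frac{48087062}{711} - 168824 = - \frac{71946802}{711}$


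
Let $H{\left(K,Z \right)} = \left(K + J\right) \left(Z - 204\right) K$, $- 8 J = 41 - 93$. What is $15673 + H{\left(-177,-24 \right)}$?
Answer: $-6865025$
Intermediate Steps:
$J = \frac{13}{2}$ ($J = - \frac{41 - 93}{8} = \left(- \frac{1}{8}\right) \left(-52\right) = \frac{13}{2} \approx 6.5$)
$H{\left(K,Z \right)} = K \left(-204 + Z\right) \left(\frac{13}{2} + K\right)$ ($H{\left(K,Z \right)} = \left(K + \frac{13}{2}\right) \left(Z - 204\right) K = \left(\frac{13}{2} + K\right) \left(-204 + Z\right) K = \left(-204 + Z\right) \left(\frac{13}{2} + K\right) K = K \left(-204 + Z\right) \left(\frac{13}{2} + K\right)$)
$15673 + H{\left(-177,-24 \right)} = 15673 + \frac{1}{2} \left(-177\right) \left(-2652 - -72216 + 13 \left(-24\right) + 2 \left(-177\right) \left(-24\right)\right) = 15673 + \frac{1}{2} \left(-177\right) \left(-2652 + 72216 - 312 + 8496\right) = 15673 + \frac{1}{2} \left(-177\right) 77748 = 15673 - 6880698 = -6865025$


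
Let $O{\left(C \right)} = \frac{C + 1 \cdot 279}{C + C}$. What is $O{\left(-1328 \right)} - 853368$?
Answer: $- \frac{2266544359}{2656} \approx -8.5337 \cdot 10^{5}$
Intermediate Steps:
$O{\left(C \right)} = \frac{279 + C}{2 C}$ ($O{\left(C \right)} = \frac{C + 279}{2 C} = \left(279 + C\right) \frac{1}{2 C} = \frac{279 + C}{2 C}$)
$O{\left(-1328 \right)} - 853368 = \frac{279 - 1328}{2 \left(-1328\right)} - 853368 = \frac{1}{2} \left(- \frac{1}{1328}\right) \left(-1049\right) - 853368 = \frac{1049}{2656} - 853368 = - \frac{2266544359}{2656}$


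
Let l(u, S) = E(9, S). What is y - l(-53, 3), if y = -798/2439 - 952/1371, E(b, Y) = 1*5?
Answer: -745753/123847 ≈ -6.0216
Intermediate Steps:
E(b, Y) = 5
l(u, S) = 5
y = -126518/123847 (y = -798*1/2439 - 952*1/1371 = -266/813 - 952/1371 = -126518/123847 ≈ -1.0216)
y - l(-53, 3) = -126518/123847 - 1*5 = -126518/123847 - 5 = -745753/123847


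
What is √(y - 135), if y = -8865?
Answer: 30*I*√10 ≈ 94.868*I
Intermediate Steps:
√(y - 135) = √(-8865 - 135) = √(-9000) = 30*I*√10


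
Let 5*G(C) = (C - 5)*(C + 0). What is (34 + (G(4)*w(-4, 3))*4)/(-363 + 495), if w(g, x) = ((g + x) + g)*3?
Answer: 41/66 ≈ 0.62121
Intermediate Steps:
w(g, x) = 3*x + 6*g (w(g, x) = (x + 2*g)*3 = 3*x + 6*g)
G(C) = C*(-5 + C)/5 (G(C) = ((C - 5)*(C + 0))/5 = ((-5 + C)*C)/5 = (C*(-5 + C))/5 = C*(-5 + C)/5)
(34 + (G(4)*w(-4, 3))*4)/(-363 + 495) = (34 + (((⅕)*4*(-5 + 4))*(3*3 + 6*(-4)))*4)/(-363 + 495) = (34 + (((⅕)*4*(-1))*(9 - 24))*4)/132 = (34 - ⅘*(-15)*4)*(1/132) = (34 + 12*4)*(1/132) = (34 + 48)*(1/132) = 82*(1/132) = 41/66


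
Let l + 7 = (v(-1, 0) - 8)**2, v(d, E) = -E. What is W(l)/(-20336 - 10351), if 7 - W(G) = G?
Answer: 50/30687 ≈ 0.0016294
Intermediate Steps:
l = 57 (l = -7 + (-1*0 - 8)**2 = -7 + (0 - 8)**2 = -7 + (-8)**2 = -7 + 64 = 57)
W(G) = 7 - G
W(l)/(-20336 - 10351) = (7 - 1*57)/(-20336 - 10351) = (7 - 57)/(-30687) = -50*(-1/30687) = 50/30687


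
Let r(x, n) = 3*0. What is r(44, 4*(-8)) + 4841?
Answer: 4841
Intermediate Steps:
r(x, n) = 0
r(44, 4*(-8)) + 4841 = 0 + 4841 = 4841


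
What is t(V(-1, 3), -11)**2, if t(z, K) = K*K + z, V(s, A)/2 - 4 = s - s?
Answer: 16641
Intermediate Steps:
V(s, A) = 8 (V(s, A) = 8 + 2*(s - s) = 8 + 2*0 = 8 + 0 = 8)
t(z, K) = z + K**2 (t(z, K) = K**2 + z = z + K**2)
t(V(-1, 3), -11)**2 = (8 + (-11)**2)**2 = (8 + 121)**2 = 129**2 = 16641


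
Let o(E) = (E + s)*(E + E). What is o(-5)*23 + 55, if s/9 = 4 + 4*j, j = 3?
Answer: -31915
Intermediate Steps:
s = 144 (s = 9*(4 + 4*3) = 9*(4 + 12) = 9*16 = 144)
o(E) = 2*E*(144 + E) (o(E) = (E + 144)*(E + E) = (144 + E)*(2*E) = 2*E*(144 + E))
o(-5)*23 + 55 = (2*(-5)*(144 - 5))*23 + 55 = (2*(-5)*139)*23 + 55 = -1390*23 + 55 = -31970 + 55 = -31915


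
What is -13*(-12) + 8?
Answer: 164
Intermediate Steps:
-13*(-12) + 8 = 156 + 8 = 164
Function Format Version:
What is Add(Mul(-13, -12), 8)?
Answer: 164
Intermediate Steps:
Add(Mul(-13, -12), 8) = Add(156, 8) = 164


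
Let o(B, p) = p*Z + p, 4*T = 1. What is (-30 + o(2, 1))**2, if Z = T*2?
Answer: 3249/4 ≈ 812.25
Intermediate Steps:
T = 1/4 (T = (1/4)*1 = 1/4 ≈ 0.25000)
Z = 1/2 (Z = (1/4)*2 = 1/2 ≈ 0.50000)
o(B, p) = 3*p/2 (o(B, p) = p*(1/2) + p = p/2 + p = 3*p/2)
(-30 + o(2, 1))**2 = (-30 + (3/2)*1)**2 = (-30 + 3/2)**2 = (-57/2)**2 = 3249/4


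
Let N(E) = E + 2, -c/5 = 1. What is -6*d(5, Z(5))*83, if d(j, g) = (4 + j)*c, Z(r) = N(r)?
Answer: 22410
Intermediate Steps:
c = -5 (c = -5*1 = -5)
N(E) = 2 + E
Z(r) = 2 + r
d(j, g) = -20 - 5*j (d(j, g) = (4 + j)*(-5) = -20 - 5*j)
-6*d(5, Z(5))*83 = -6*(-20 - 5*5)*83 = -6*(-20 - 25)*83 = -6*(-45)*83 = 270*83 = 22410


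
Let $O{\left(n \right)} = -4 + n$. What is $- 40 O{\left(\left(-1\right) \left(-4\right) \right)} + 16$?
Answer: $16$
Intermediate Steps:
$- 40 O{\left(\left(-1\right) \left(-4\right) \right)} + 16 = - 40 \left(-4 - -4\right) + 16 = - 40 \left(-4 + 4\right) + 16 = \left(-40\right) 0 + 16 = 0 + 16 = 16$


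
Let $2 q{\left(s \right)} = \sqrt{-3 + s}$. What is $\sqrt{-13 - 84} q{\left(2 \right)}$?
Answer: $- \frac{\sqrt{97}}{2} \approx -4.9244$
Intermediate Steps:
$q{\left(s \right)} = \frac{\sqrt{-3 + s}}{2}$
$\sqrt{-13 - 84} q{\left(2 \right)} = \sqrt{-13 - 84} \frac{\sqrt{-3 + 2}}{2} = \sqrt{-97} \frac{\sqrt{-1}}{2} = i \sqrt{97} \frac{i}{2} = - \frac{\sqrt{97}}{2}$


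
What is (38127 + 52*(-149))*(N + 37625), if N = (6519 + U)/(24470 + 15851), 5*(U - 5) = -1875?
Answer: 46087487970346/40321 ≈ 1.1430e+9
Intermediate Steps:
U = -370 (U = 5 + (1/5)*(-1875) = 5 - 375 = -370)
N = 6149/40321 (N = (6519 - 370)/(24470 + 15851) = 6149/40321 ≈ 0.15250)
(38127 + 52*(-149))*(N + 37625) = (38127 + 52*(-149))*(6149/40321 + 37625) = (38127 - 7748)*(1517083774/40321) = 30379*(1517083774/40321) = 46087487970346/40321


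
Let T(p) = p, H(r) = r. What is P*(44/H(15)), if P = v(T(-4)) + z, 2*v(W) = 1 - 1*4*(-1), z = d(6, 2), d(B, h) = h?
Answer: 66/5 ≈ 13.200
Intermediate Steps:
z = 2
v(W) = 5/2 (v(W) = (1 - 1*4*(-1))/2 = (1 - 4*(-1))/2 = (1 + 4)/2 = (1/2)*5 = 5/2)
P = 9/2 (P = 5/2 + 2 = 9/2 ≈ 4.5000)
P*(44/H(15)) = 9*(44/15)/2 = 9*(44*(1/15))/2 = (9/2)*(44/15) = 66/5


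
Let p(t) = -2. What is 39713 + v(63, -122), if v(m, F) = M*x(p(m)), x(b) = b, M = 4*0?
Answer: 39713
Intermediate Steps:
M = 0
v(m, F) = 0 (v(m, F) = 0*(-2) = 0)
39713 + v(63, -122) = 39713 + 0 = 39713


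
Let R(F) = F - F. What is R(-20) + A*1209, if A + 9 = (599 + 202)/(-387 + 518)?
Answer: -457002/131 ≈ -3488.6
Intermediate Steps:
R(F) = 0
A = -378/131 (A = -9 + (599 + 202)/(-387 + 518) = -9 + 801/131 = -378/131 ≈ -2.8855)
R(-20) + A*1209 = 0 - 378/131*1209 = 0 - 457002/131 = -457002/131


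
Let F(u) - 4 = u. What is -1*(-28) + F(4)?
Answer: 36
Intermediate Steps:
F(u) = 4 + u
-1*(-28) + F(4) = -1*(-28) + (4 + 4) = 28 + 8 = 36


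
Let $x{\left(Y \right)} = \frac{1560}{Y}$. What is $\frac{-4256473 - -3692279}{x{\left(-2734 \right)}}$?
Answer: $\frac{385626599}{390} \approx 9.8879 \cdot 10^{5}$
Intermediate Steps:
$\frac{-4256473 - -3692279}{x{\left(-2734 \right)}} = \frac{-4256473 - -3692279}{1560 \frac{1}{-2734}} = \frac{-4256473 + 3692279}{1560 \left(- \frac{1}{2734}\right)} = - \frac{564194}{- \frac{780}{1367}} = \left(-564194\right) \left(- \frac{1367}{780}\right) = \frac{385626599}{390}$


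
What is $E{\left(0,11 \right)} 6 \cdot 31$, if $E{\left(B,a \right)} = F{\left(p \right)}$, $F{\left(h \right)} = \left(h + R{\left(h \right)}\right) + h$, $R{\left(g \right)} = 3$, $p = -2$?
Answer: $-186$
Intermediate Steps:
$F{\left(h \right)} = 3 + 2 h$ ($F{\left(h \right)} = \left(h + 3\right) + h = \left(3 + h\right) + h = 3 + 2 h$)
$E{\left(B,a \right)} = -1$ ($E{\left(B,a \right)} = 3 + 2 \left(-2\right) = 3 - 4 = -1$)
$E{\left(0,11 \right)} 6 \cdot 31 = \left(-1\right) 6 \cdot 31 = \left(-6\right) 31 = -186$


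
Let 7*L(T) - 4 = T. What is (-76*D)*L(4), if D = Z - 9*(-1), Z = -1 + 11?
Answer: -11552/7 ≈ -1650.3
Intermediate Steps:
Z = 10
L(T) = 4/7 + T/7
D = 19 (D = 10 - 9*(-1) = 10 + 9 = 19)
(-76*D)*L(4) = (-76*19)*(4/7 + (⅐)*4) = -1444*(4/7 + 4/7) = -1444*8/7 = -11552/7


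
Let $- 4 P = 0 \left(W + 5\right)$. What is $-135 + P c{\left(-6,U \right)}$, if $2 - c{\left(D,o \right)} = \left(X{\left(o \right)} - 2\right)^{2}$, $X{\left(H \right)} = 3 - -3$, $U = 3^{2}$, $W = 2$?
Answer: $-135$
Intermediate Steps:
$U = 9$
$X{\left(H \right)} = 6$ ($X{\left(H \right)} = 3 + 3 = 6$)
$c{\left(D,o \right)} = -14$ ($c{\left(D,o \right)} = 2 - \left(6 - 2\right)^{2} = 2 - 4^{2} = 2 - 16 = -14$)
$P = 0$ ($P = - \frac{0 \left(2 + 5\right)}{4} = - \frac{0 \cdot 7}{4} = \left(- \frac{1}{4}\right) 0 = 0$)
$-135 + P c{\left(-6,U \right)} = -135 + 0 \left(-14\right) = -135 + 0 = -135$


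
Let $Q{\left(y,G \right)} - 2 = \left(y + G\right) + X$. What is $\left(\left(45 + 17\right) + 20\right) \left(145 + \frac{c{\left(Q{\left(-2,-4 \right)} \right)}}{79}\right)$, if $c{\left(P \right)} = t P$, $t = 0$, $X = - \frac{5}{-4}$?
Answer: $11890$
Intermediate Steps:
$X = \frac{5}{4}$ ($X = \left(-5\right) \left(- \frac{1}{4}\right) = \frac{5}{4} \approx 1.25$)
$Q{\left(y,G \right)} = \frac{13}{4} + G + y$ ($Q{\left(y,G \right)} = 2 + \left(\left(y + G\right) + \frac{5}{4}\right) = 2 + \left(\left(G + y\right) + \frac{5}{4}\right) = 2 + \left(\frac{5}{4} + G + y\right) = \frac{13}{4} + G + y$)
$c{\left(P \right)} = 0$ ($c{\left(P \right)} = 0 P = 0$)
$\left(\left(45 + 17\right) + 20\right) \left(145 + \frac{c{\left(Q{\left(-2,-4 \right)} \right)}}{79}\right) = \left(\left(45 + 17\right) + 20\right) \left(145 + \frac{0}{79}\right) = \left(62 + 20\right) \left(145 + 0 \cdot \frac{1}{79}\right) = 82 \left(145 + 0\right) = 82 \cdot 145 = 11890$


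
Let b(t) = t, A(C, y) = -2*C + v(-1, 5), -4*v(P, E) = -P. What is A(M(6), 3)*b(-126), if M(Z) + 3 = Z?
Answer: 1575/2 ≈ 787.50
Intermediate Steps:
v(P, E) = P/4 (v(P, E) = -(-1)*P/4 = P/4)
M(Z) = -3 + Z
A(C, y) = -¼ - 2*C (A(C, y) = -2*C + (¼)*(-1) = -2*C - ¼ = -¼ - 2*C)
A(M(6), 3)*b(-126) = (-¼ - 2*(-3 + 6))*(-126) = (-¼ - 2*3)*(-126) = (-¼ - 6)*(-126) = -25/4*(-126) = 1575/2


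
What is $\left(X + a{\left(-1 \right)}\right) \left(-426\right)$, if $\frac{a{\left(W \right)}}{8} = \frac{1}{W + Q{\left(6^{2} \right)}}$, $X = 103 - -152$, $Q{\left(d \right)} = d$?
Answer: $- \frac{3805458}{35} \approx -1.0873 \cdot 10^{5}$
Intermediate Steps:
$X = 255$ ($X = 103 + 152 = 255$)
$a{\left(W \right)} = \frac{8}{36 + W}$ ($a{\left(W \right)} = \frac{8}{W + 6^{2}} = \frac{8}{W + 36} = \frac{8}{36 + W}$)
$\left(X + a{\left(-1 \right)}\right) \left(-426\right) = \left(255 + \frac{8}{36 - 1}\right) \left(-426\right) = \left(255 + \frac{8}{35}\right) \left(-426\right) = \frac{8933}{35} \left(-426\right) = - \frac{3805458}{35}$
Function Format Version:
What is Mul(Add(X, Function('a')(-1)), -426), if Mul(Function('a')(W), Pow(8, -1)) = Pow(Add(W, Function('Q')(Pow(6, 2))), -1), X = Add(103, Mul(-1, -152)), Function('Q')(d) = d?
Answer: Rational(-3805458, 35) ≈ -1.0873e+5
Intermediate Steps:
X = 255 (X = Add(103, 152) = 255)
Function('a')(W) = Mul(8, Pow(Add(36, W), -1)) (Function('a')(W) = Mul(8, Pow(Add(W, Pow(6, 2)), -1)) = Mul(8, Pow(Add(W, 36), -1)) = Mul(8, Pow(Add(36, W), -1)))
Mul(Add(X, Function('a')(-1)), -426) = Mul(Add(255, Mul(8, Pow(Add(36, -1), -1))), -426) = Mul(Add(255, Mul(8, Pow(35, -1))), -426) = Mul(Add(255, Mul(8, Rational(1, 35))), -426) = Mul(Add(255, Rational(8, 35)), -426) = Mul(Rational(8933, 35), -426) = Rational(-3805458, 35)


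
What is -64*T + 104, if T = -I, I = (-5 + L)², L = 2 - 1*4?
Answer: 3240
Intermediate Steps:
L = -2 (L = 2 - 4 = -2)
I = 49 (I = (-5 - 2)² = (-7)² = 49)
T = -49 (T = -1*49 = -49)
-64*T + 104 = -64*(-49) + 104 = 3136 + 104 = 3240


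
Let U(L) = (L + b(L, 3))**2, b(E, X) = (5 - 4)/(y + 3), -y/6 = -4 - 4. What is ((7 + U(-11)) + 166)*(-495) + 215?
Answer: -41934380/289 ≈ -1.4510e+5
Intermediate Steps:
y = 48 (y = -6*(-4 - 4) = -6*(-8) = 48)
b(E, X) = 1/51 (b(E, X) = (5 - 4)/(48 + 3) = 1/51)
U(L) = (1/51 + L)**2 (U(L) = (L + 1/51)**2 = (1/51 + L)**2)
((7 + U(-11)) + 166)*(-495) + 215 = ((7 + (1 + 51*(-11))**2/2601) + 166)*(-495) + 215 = ((7 + (1 - 561)**2/2601) + 166)*(-495) + 215 = ((7 + (1/2601)*(-560)**2) + 166)*(-495) + 215 = ((7 + (1/2601)*313600) + 166)*(-495) + 215 = ((7 + 313600/2601) + 166)*(-495) + 215 = (331807/2601 + 166)*(-495) + 215 = (763573/2601)*(-495) + 215 = -41996515/289 + 215 = -41934380/289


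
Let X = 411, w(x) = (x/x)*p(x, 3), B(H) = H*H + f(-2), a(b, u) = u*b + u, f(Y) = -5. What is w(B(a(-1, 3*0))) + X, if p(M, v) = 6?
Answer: 417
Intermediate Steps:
a(b, u) = u + b*u (a(b, u) = b*u + u = u + b*u)
B(H) = -5 + H² (B(H) = H*H - 5 = H² - 5 = -5 + H²)
w(x) = 6 (w(x) = (x/x)*6 = 1*6 = 6)
w(B(a(-1, 3*0))) + X = 6 + 411 = 417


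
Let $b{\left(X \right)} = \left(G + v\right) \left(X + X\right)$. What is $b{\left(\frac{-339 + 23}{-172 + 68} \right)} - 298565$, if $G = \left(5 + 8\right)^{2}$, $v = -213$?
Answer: $- \frac{3884821}{13} \approx -2.9883 \cdot 10^{5}$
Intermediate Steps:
$G = 169$ ($G = 13^{2} = 169$)
$b{\left(X \right)} = - 88 X$ ($b{\left(X \right)} = \left(169 - 213\right) \left(X + X\right) = - 44 \cdot 2 X = - 88 X$)
$b{\left(\frac{-339 + 23}{-172 + 68} \right)} - 298565 = - 88 \frac{-339 + 23}{-172 + 68} - 298565 = - 88 \left(- \frac{316}{-104}\right) - 298565 = - 88 \left(\left(-316\right) \left(- \frac{1}{104}\right)\right) - 298565 = \left(-88\right) \frac{79}{26} - 298565 = - \frac{3476}{13} - 298565 = - \frac{3884821}{13}$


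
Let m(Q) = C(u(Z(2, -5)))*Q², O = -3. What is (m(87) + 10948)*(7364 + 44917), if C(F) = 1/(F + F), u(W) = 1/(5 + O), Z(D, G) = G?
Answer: 968087277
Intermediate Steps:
u(W) = ½ (u(W) = 1/(5 - 3) = 1/2 = ½)
C(F) = 1/(2*F)
m(Q) = Q² (m(Q) = (1/(2*(½)))*Q² = ((½)*2)*Q² = 1*Q² = Q²)
(m(87) + 10948)*(7364 + 44917) = (87² + 10948)*(7364 + 44917) = (7569 + 10948)*52281 = 18517*52281 = 968087277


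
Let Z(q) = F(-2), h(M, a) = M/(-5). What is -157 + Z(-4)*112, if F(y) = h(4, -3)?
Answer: -1233/5 ≈ -246.60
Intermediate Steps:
h(M, a) = -M/5 (h(M, a) = M*(-⅕) = -M/5)
F(y) = -⅘ (F(y) = -⅕*4 = -⅘)
Z(q) = -⅘
-157 + Z(-4)*112 = -157 - ⅘*112 = -157 - 448/5 = -1233/5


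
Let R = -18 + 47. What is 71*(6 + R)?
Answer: 2485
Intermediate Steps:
R = 29
71*(6 + R) = 71*(6 + 29) = 71*35 = 2485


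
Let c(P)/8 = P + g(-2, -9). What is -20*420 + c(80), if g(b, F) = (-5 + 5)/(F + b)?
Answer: -7760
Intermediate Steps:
g(b, F) = 0 (g(b, F) = 0/(F + b) = 0)
c(P) = 8*P (c(P) = 8*(P + 0) = 8*P)
-20*420 + c(80) = -20*420 + 8*80 = -8400 + 640 = -7760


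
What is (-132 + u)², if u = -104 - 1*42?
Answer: 77284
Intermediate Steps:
u = -146 (u = -104 - 42 = -146)
(-132 + u)² = (-132 - 146)² = (-278)² = 77284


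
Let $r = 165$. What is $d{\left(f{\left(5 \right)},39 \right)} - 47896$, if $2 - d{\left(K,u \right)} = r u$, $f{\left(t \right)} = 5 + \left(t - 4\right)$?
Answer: $-54329$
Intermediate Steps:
$f{\left(t \right)} = 1 + t$ ($f{\left(t \right)} = 5 + \left(t - 4\right) = 5 + \left(-4 + t\right) = 1 + t$)
$d{\left(K,u \right)} = 2 - 165 u$
$d{\left(f{\left(5 \right)},39 \right)} - 47896 = \left(2 - 6435\right) - 47896 = -6433 - 47896 = -54329$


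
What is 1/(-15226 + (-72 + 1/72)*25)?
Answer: -72/1225847 ≈ -5.8735e-5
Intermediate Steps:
1/(-15226 + (-72 + 1/72)*25) = 1/(-15226 - 5183/72*25) = 1/(-15226 - 129575/72) = 1/(-1225847/72) = -72/1225847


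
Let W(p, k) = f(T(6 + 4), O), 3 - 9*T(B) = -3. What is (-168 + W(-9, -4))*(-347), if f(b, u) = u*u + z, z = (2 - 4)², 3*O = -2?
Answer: 510784/9 ≈ 56754.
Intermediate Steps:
T(B) = ⅔ (T(B) = ⅓ - ⅑*(-3) = ⅓ + ⅓ = ⅔)
O = -⅔ (O = (⅓)*(-2) = -⅔ ≈ -0.66667)
z = 4 (z = (-2)² = 4)
f(b, u) = 4 + u² (f(b, u) = u*u + 4 = u² + 4 = 4 + u²)
W(p, k) = 40/9 (W(p, k) = 4 + (-⅔)² = 4 + 4/9 = 40/9)
(-168 + W(-9, -4))*(-347) = (-168 + 40/9)*(-347) = -1472/9*(-347) = 510784/9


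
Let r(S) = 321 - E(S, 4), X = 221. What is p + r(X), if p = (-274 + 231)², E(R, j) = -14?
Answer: 2184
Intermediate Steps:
r(S) = 335 (r(S) = 321 - 1*(-14) = 321 + 14 = 335)
p = 1849 (p = (-43)² = 1849)
p + r(X) = 1849 + 335 = 2184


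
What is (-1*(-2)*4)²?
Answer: 64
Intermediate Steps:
(-1*(-2)*4)² = (2*4)² = 8² = 64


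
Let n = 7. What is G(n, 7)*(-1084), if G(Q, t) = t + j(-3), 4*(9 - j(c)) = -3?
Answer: -18157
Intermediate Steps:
j(c) = 39/4 (j(c) = 9 - ¼*(-3) = 9 + ¾ = 39/4)
G(Q, t) = 39/4 + t (G(Q, t) = t + 39/4 = 39/4 + t)
G(n, 7)*(-1084) = (39/4 + 7)*(-1084) = (67/4)*(-1084) = -18157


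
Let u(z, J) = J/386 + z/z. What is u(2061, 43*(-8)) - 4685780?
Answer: -904355519/193 ≈ -4.6858e+6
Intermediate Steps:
u(z, J) = 1 + J/386 (u(z, J) = J*(1/386) + 1 = J/386 + 1 = 1 + J/386)
u(2061, 43*(-8)) - 4685780 = (1 + (43*(-8))/386) - 4685780 = (1 + (1/386)*(-344)) - 4685780 = (1 - 172/193) - 4685780 = 21/193 - 4685780 = -904355519/193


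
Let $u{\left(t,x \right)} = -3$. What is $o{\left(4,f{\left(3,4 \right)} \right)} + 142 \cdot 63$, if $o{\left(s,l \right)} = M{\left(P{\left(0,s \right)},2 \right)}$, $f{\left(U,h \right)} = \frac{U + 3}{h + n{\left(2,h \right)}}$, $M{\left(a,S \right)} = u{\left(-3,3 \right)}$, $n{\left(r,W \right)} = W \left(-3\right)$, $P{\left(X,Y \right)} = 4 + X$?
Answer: $8943$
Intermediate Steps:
$n{\left(r,W \right)} = - 3 W$
$M{\left(a,S \right)} = -3$
$f{\left(U,h \right)} = - \frac{3 + U}{2 h}$ ($f{\left(U,h \right)} = \frac{U + 3}{h - 3 h} = \frac{3 + U}{\left(-2\right) h} = \left(3 + U\right) \left(- \frac{1}{2 h}\right) = - \frac{3 + U}{2 h}$)
$o{\left(s,l \right)} = -3$
$o{\left(4,f{\left(3,4 \right)} \right)} + 142 \cdot 63 = -3 + 142 \cdot 63 = -3 + 8946 = 8943$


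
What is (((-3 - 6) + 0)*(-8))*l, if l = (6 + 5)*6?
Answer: 4752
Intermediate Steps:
l = 66 (l = 11*6 = 66)
(((-3 - 6) + 0)*(-8))*l = (((-3 - 6) + 0)*(-8))*66 = ((-9 + 0)*(-8))*66 = -9*(-8)*66 = 72*66 = 4752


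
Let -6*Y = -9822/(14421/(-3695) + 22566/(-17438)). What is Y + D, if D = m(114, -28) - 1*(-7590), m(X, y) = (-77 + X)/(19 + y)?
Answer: 3652040357689/502282152 ≈ 7270.9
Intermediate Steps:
m(X, y) = (-77 + X)/(19 + y)
Y = -52738746085/167427384 (Y = -(-1637)/(14421/(-3695) + 22566/(-17438)) = -(-1637)/(14421*(-1/3695) + 22566*(-1/17438)) = -(-1637)/(-14421/3695 - 11283/8719) = -(-1637)/(-167427384/32216705) = -(-1637)*(-32216705)/167427384 = -⅙*52738746085/27904564 = -52738746085/167427384 ≈ -314.99)
D = 68273/9 (D = (-77 + 114)/(19 - 28) - 1*(-7590) = 37/(-9) + 7590 = -⅑*37 + 7590 = -37/9 + 7590 = 68273/9 ≈ 7585.9)
Y + D = -52738746085/167427384 + 68273/9 = 3652040357689/502282152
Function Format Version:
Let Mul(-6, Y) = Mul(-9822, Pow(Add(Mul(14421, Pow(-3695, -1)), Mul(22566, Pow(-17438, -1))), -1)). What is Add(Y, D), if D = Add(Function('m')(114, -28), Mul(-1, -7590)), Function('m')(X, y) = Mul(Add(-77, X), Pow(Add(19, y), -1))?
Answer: Rational(3652040357689, 502282152) ≈ 7270.9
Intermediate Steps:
Function('m')(X, y) = Mul(Pow(Add(19, y), -1), Add(-77, X))
Y = Rational(-52738746085, 167427384) (Y = Mul(Rational(-1, 6), Mul(-9822, Pow(Add(Mul(14421, Pow(-3695, -1)), Mul(22566, Pow(-17438, -1))), -1))) = Mul(Rational(-1, 6), Mul(-9822, Pow(Add(Mul(14421, Rational(-1, 3695)), Mul(22566, Rational(-1, 17438))), -1))) = Mul(Rational(-1, 6), Mul(-9822, Pow(Add(Rational(-14421, 3695), Rational(-11283, 8719)), -1))) = Mul(Rational(-1, 6), Mul(-9822, Pow(Rational(-167427384, 32216705), -1))) = Mul(Rational(-1, 6), Mul(-9822, Rational(-32216705, 167427384))) = Mul(Rational(-1, 6), Rational(52738746085, 27904564)) = Rational(-52738746085, 167427384) ≈ -314.99)
D = Rational(68273, 9) (D = Add(Mul(Pow(Add(19, -28), -1), Add(-77, 114)), Mul(-1, -7590)) = Add(Mul(Pow(-9, -1), 37), 7590) = Add(Mul(Rational(-1, 9), 37), 7590) = Add(Rational(-37, 9), 7590) = Rational(68273, 9) ≈ 7585.9)
Add(Y, D) = Add(Rational(-52738746085, 167427384), Rational(68273, 9)) = Rational(3652040357689, 502282152)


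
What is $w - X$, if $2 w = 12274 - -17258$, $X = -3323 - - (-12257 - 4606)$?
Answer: $34952$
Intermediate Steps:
$X = -20186$ ($X = -3323 - - (-12257 - 4606) = -3323 - \left(-1\right) \left(-16863\right) = -3323 - 16863 = -20186$)
$w = 14766$ ($w = \frac{12274 - -17258}{2} = \frac{12274 + 17258}{2} = \frac{1}{2} \cdot 29532 = 14766$)
$w - X = 14766 - -20186 = 14766 + 20186 = 34952$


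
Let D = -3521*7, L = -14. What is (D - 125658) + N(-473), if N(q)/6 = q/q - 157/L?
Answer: -1051622/7 ≈ -1.5023e+5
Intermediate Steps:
D = -24647
N(q) = 513/7 (N(q) = 6*(q/q - 157/(-14)) = 6*(1 - 157*(-1/14)) = 6*(1 + 157/14) = 6*(171/14) = 513/7)
(D - 125658) + N(-473) = (-24647 - 125658) + 513/7 = -150305 + 513/7 = -1051622/7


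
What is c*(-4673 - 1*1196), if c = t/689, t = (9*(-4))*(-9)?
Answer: -1901556/689 ≈ -2759.9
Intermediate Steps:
t = 324 (t = -36*(-9) = 324)
c = 324/689 ≈ 0.47025
c*(-4673 - 1*1196) = 324*(-4673 - 1*1196)/689 = 324*(-4673 - 1196)/689 = (324/689)*(-5869) = -1901556/689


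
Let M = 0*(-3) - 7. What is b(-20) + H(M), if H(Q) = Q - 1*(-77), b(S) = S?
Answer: 50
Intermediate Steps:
M = -7 (M = 0 - 7 = -7)
H(Q) = 77 + Q (H(Q) = Q + 77 = 77 + Q)
b(-20) + H(M) = -20 + (77 - 7) = -20 + 70 = 50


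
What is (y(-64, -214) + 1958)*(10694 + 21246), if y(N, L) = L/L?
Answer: 62570460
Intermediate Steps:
y(N, L) = 1
(y(-64, -214) + 1958)*(10694 + 21246) = (1 + 1958)*(10694 + 21246) = 1959*31940 = 62570460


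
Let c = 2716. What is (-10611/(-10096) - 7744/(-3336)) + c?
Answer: 11448644627/4210032 ≈ 2719.4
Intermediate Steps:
(-10611/(-10096) - 7744/(-3336)) + c = (-10611/(-10096) - 7744/(-3336)) + 2716 = (-10611*(-1/10096) - 7744*(-1/3336)) + 2716 = (10611/10096 + 968/417) + 2716 = 14197715/4210032 + 2716 = 11448644627/4210032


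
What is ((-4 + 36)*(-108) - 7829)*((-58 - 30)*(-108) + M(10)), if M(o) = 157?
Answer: -109024385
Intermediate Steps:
((-4 + 36)*(-108) - 7829)*((-58 - 30)*(-108) + M(10)) = ((-4 + 36)*(-108) - 7829)*((-58 - 30)*(-108) + 157) = (32*(-108) - 7829)*(-88*(-108) + 157) = (-3456 - 7829)*(9504 + 157) = -11285*9661 = -109024385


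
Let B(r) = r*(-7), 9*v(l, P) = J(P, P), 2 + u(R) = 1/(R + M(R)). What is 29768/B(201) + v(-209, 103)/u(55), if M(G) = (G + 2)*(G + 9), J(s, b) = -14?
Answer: -636982222/31256505 ≈ -20.379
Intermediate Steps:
M(G) = (2 + G)*(9 + G)
u(R) = -2 + 1/(18 + R² + 12*R) (u(R) = -2 + 1/(R + (18 + R² + 11*R)) = -2 + 1/(18 + R² + 12*R))
v(l, P) = -14/9 (v(l, P) = (⅑)*(-14) = -14/9)
B(r) = -7*r
29768/B(201) + v(-209, 103)/u(55) = 29768/((-7*201)) - 14*(18 + 55² + 12*55)/(-35 - 24*55 - 2*55²)/9 = 29768/(-1407) - 14*(18 + 3025 + 660)/(-35 - 1320 - 2*3025)/9 = 29768*(-1/1407) - 14*3703/(-35 - 1320 - 6050)/9 = -29768/1407 - 14/(9*((1/3703)*(-7405))) = -29768/1407 - 14/(9*(-7405/3703)) = -29768/1407 - 14/9*(-3703/7405) = -29768/1407 + 51842/66645 = -636982222/31256505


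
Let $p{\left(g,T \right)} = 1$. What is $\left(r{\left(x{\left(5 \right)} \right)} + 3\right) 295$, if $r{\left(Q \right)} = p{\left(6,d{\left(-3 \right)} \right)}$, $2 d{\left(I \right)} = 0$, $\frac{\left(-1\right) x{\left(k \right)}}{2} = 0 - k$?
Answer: $1180$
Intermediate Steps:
$x{\left(k \right)} = 2 k$ ($x{\left(k \right)} = - 2 \left(0 - k\right) = - 2 \left(- k\right) = 2 k$)
$d{\left(I \right)} = 0$ ($d{\left(I \right)} = \frac{1}{2} \cdot 0 = 0$)
$r{\left(Q \right)} = 1$
$\left(r{\left(x{\left(5 \right)} \right)} + 3\right) 295 = \left(1 + 3\right) 295 = 4 \cdot 295 = 1180$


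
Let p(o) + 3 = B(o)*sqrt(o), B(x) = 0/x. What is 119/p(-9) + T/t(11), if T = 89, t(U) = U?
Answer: -1042/33 ≈ -31.576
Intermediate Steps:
B(x) = 0
p(o) = -3 (p(o) = -3 + 0*sqrt(o) = -3 + 0 = -3)
119/p(-9) + T/t(11) = 119/(-3) + 89/11 = 119*(-1/3) + 89*(1/11) = -119/3 + 89/11 = -1042/33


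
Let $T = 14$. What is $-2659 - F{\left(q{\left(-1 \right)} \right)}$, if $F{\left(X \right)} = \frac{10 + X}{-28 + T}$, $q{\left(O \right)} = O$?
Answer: $- \frac{37217}{14} \approx -2658.4$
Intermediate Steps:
$F{\left(X \right)} = - \frac{5}{7} - \frac{X}{14}$ ($F{\left(X \right)} = \frac{10 + X}{-28 + 14} = \frac{10 + X}{-14} = \left(10 + X\right) \left(- \frac{1}{14}\right) = - \frac{5}{7} - \frac{X}{14}$)
$-2659 - F{\left(q{\left(-1 \right)} \right)} = -2659 - \left(- \frac{5}{7} - - \frac{1}{14}\right) = -2659 - \left(- \frac{5}{7} + \frac{1}{14}\right) = -2659 - - \frac{9}{14} = -2659 + \frac{9}{14} = - \frac{37217}{14}$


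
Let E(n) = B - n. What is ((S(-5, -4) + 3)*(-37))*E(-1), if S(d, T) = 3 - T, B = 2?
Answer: -1110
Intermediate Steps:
E(n) = 2 - n
((S(-5, -4) + 3)*(-37))*E(-1) = (((3 - 1*(-4)) + 3)*(-37))*(2 - 1*(-1)) = (((3 + 4) + 3)*(-37))*(2 + 1) = ((7 + 3)*(-37))*3 = (10*(-37))*3 = -370*3 = -1110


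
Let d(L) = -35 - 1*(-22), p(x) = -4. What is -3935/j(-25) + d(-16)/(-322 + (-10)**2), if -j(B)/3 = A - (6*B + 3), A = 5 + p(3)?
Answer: 3961/444 ≈ 8.9212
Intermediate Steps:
d(L) = -13 (d(L) = -35 + 22 = -13)
A = 1 (A = 5 - 4 = 1)
j(B) = 6 + 18*B (j(B) = -3*(1 - (6*B + 3)) = -3*(1 - (3 + 6*B)) = -3*(1 + (-3 - 6*B)) = -3*(-2 - 6*B) = 6 + 18*B)
-3935/j(-25) + d(-16)/(-322 + (-10)**2) = -3935/(6 + 18*(-25)) - 13/(-322 + (-10)**2) = -3935/(6 - 450) - 13/(-322 + 100) = -3935/(-444) - 13/(-222) = -3935*(-1/444) - 13*(-1/222) = 3935/444 + 13/222 = 3961/444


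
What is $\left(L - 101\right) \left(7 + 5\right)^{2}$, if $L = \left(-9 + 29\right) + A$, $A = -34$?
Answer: $-16560$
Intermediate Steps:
$L = -14$ ($L = \left(-9 + 29\right) - 34 = 20 - 34 = -14$)
$\left(L - 101\right) \left(7 + 5\right)^{2} = \left(-14 - 101\right) \left(7 + 5\right)^{2} = - 115 \cdot 12^{2} = \left(-115\right) 144 = -16560$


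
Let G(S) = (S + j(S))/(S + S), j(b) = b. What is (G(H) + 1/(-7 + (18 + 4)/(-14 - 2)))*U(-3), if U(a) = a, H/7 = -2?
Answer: -177/67 ≈ -2.6418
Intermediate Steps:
H = -14 (H = 7*(-2) = -14)
G(S) = 1 (G(S) = (S + S)/(S + S) = (2*S)/((2*S)) = (2*S)*(1/(2*S)) = 1)
(G(H) + 1/(-7 + (18 + 4)/(-14 - 2)))*U(-3) = (1 + 1/(-7 + (18 + 4)/(-14 - 2)))*(-3) = (1 + 1/(-7 + 22/(-16)))*(-3) = (1 + 1/(-7 + 22*(-1/16)))*(-3) = (1 + 1/(-7 - 11/8))*(-3) = (1 + 1/(-67/8))*(-3) = (1 - 8/67)*(-3) = (59/67)*(-3) = -177/67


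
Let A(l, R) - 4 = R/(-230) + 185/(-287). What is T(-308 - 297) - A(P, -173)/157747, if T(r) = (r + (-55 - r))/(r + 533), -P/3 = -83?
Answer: 286344424349/374863660920 ≈ 0.76386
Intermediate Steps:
P = 249 (P = -3*(-83) = 249)
A(l, R) = 963/287 - R/230 (A(l, R) = 4 + (R/(-230) + 185/(-287)) = 4 + (R*(-1/230) + 185*(-1/287)) = 4 + (-R/230 - 185/287) = 4 + (-185/287 - R/230) = 963/287 - R/230)
T(r) = -55/(533 + r)
T(-308 - 297) - A(P, -173)/157747 = -55/(533 + (-308 - 297)) - (963/287 - 1/230*(-173))/157747 = -55/(533 - 605) - (963/287 + 173/230)/157747 = -55/(-72) - 271141/(66010*157747) = -55*(-1/72) - 1*271141/10412879470 = 55/72 - 271141/10412879470 = 286344424349/374863660920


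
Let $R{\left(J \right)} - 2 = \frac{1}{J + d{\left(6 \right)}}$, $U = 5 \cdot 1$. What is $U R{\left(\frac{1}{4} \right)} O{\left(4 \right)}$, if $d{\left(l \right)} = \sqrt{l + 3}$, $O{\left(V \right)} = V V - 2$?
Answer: $\frac{2100}{13} \approx 161.54$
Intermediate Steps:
$O{\left(V \right)} = -2 + V^{2}$ ($O{\left(V \right)} = V^{2} - 2 = -2 + V^{2}$)
$d{\left(l \right)} = \sqrt{3 + l}$
$U = 5$
$R{\left(J \right)} = 2 + \frac{1}{3 + J}$ ($R{\left(J \right)} = 2 + \frac{1}{J + \sqrt{3 + 6}} = 2 + \frac{1}{J + \sqrt{9}} = 2 + \frac{1}{J + 3} = 2 + \frac{1}{3 + J}$)
$U R{\left(\frac{1}{4} \right)} O{\left(4 \right)} = 5 \frac{7 + \frac{2}{4}}{3 + \frac{1}{4}} \left(-2 + 4^{2}\right) = 5 \frac{7 + 2 \cdot \frac{1}{4}}{3 + \frac{1}{4}} \left(-2 + 16\right) = 5 \frac{7 + \frac{1}{2}}{\frac{13}{4}} \cdot 14 = 5 \cdot \frac{4}{13} \cdot \frac{15}{2} \cdot 14 = 5 \cdot \frac{30}{13} \cdot 14 = \frac{150}{13} \cdot 14 = \frac{2100}{13}$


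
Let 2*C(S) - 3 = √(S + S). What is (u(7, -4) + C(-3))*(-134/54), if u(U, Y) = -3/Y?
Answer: -67/12 - 67*I*√6/54 ≈ -5.5833 - 3.0392*I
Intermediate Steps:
C(S) = 3/2 + √2*√S/2 (C(S) = 3/2 + √(S + S)/2 = 3/2 + √(2*S)/2 = 3/2 + (√2*√S)/2 = 3/2 + √2*√S/2)
(u(7, -4) + C(-3))*(-134/54) = (-3/(-4) + (3/2 + √2*√(-3)/2))*(-134/54) = (-3*(-¼) + (3/2 + √2*(I*√3)/2))*(-134*1/54) = (¾ + (3/2 + I*√6/2))*(-67/27) = (9/4 + I*√6/2)*(-67/27) = -67/12 - 67*I*√6/54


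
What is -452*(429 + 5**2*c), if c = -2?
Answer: -171308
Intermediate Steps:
-452*(429 + 5**2*c) = -452*(429 + 5**2*(-2)) = -452*(429 + 25*(-2)) = -452*(429 - 50) = -452*379 = -171308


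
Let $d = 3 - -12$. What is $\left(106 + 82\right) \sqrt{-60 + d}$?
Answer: $564 i \sqrt{5} \approx 1261.1 i$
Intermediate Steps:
$d = 15$ ($d = 3 + 12 = 15$)
$\left(106 + 82\right) \sqrt{-60 + d} = \left(106 + 82\right) \sqrt{-60 + 15} = 188 \sqrt{-45} = 188 \cdot 3 i \sqrt{5} = 564 i \sqrt{5}$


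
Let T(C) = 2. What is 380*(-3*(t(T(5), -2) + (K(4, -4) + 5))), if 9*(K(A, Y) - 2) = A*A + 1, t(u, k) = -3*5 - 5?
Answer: 38000/3 ≈ 12667.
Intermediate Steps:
t(u, k) = -20 (t(u, k) = -15 - 5 = -20)
K(A, Y) = 19/9 + A²/9 (K(A, Y) = 2 + (A*A + 1)/9 = 2 + (A² + 1)/9 = 2 + (1 + A²)/9 = 2 + (⅑ + A²/9) = 19/9 + A²/9)
380*(-3*(t(T(5), -2) + (K(4, -4) + 5))) = 380*(-3*(-20 + ((19/9 + (⅑)*4²) + 5))) = 380*(-3*(-20 + ((19/9 + (⅑)*16) + 5))) = 380*(-3*(-20 + ((19/9 + 16/9) + 5))) = 380*(-3*(-20 + (35/9 + 5))) = 380*(-3*(-20 + 80/9)) = 380*(-3*(-100/9)) = 380*(100/3) = 38000/3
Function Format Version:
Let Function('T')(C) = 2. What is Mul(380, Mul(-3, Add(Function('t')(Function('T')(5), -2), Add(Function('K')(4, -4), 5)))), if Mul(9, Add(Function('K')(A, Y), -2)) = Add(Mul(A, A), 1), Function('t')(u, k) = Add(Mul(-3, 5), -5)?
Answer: Rational(38000, 3) ≈ 12667.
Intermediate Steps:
Function('t')(u, k) = -20 (Function('t')(u, k) = Add(-15, -5) = -20)
Function('K')(A, Y) = Add(Rational(19, 9), Mul(Rational(1, 9), Pow(A, 2))) (Function('K')(A, Y) = Add(2, Mul(Rational(1, 9), Add(Mul(A, A), 1))) = Add(2, Mul(Rational(1, 9), Add(Pow(A, 2), 1))) = Add(2, Mul(Rational(1, 9), Add(1, Pow(A, 2)))) = Add(2, Add(Rational(1, 9), Mul(Rational(1, 9), Pow(A, 2)))) = Add(Rational(19, 9), Mul(Rational(1, 9), Pow(A, 2))))
Mul(380, Mul(-3, Add(Function('t')(Function('T')(5), -2), Add(Function('K')(4, -4), 5)))) = Mul(380, Mul(-3, Add(-20, Add(Add(Rational(19, 9), Mul(Rational(1, 9), Pow(4, 2))), 5)))) = Mul(380, Mul(-3, Add(-20, Add(Add(Rational(19, 9), Mul(Rational(1, 9), 16)), 5)))) = Mul(380, Mul(-3, Add(-20, Add(Add(Rational(19, 9), Rational(16, 9)), 5)))) = Mul(380, Mul(-3, Add(-20, Add(Rational(35, 9), 5)))) = Mul(380, Mul(-3, Add(-20, Rational(80, 9)))) = Mul(380, Mul(-3, Rational(-100, 9))) = Mul(380, Rational(100, 3)) = Rational(38000, 3)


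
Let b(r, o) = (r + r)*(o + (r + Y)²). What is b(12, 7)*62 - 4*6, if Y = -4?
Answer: 105624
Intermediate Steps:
b(r, o) = 2*r*(o + (-4 + r)²) (b(r, o) = (r + r)*(o + (r - 4)²) = (2*r)*(o + (-4 + r)²) = 2*r*(o + (-4 + r)²))
b(12, 7)*62 - 4*6 = (2*12*(7 + (-4 + 12)²))*62 - 4*6 = (2*12*(7 + 8²))*62 - 24 = (2*12*(7 + 64))*62 - 24 = (2*12*71)*62 - 24 = 1704*62 - 24 = 105648 - 24 = 105624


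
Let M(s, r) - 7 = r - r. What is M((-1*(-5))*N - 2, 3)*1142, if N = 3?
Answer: 7994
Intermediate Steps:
M(s, r) = 7 (M(s, r) = 7 + (r - r) = 7 + 0 = 7)
M((-1*(-5))*N - 2, 3)*1142 = 7*1142 = 7994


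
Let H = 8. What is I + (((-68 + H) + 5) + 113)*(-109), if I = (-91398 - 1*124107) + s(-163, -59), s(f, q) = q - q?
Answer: -221827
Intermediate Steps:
s(f, q) = 0
I = -215505 (I = (-91398 - 1*124107) + 0 = (-91398 - 124107) + 0 = -215505 + 0 = -215505)
I + (((-68 + H) + 5) + 113)*(-109) = -215505 + (((-68 + 8) + 5) + 113)*(-109) = -215505 + ((-60 + 5) + 113)*(-109) = -215505 + (-55 + 113)*(-109) = -215505 + 58*(-109) = -215505 - 6322 = -221827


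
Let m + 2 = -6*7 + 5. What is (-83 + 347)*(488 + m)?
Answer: 118536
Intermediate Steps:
m = -39 (m = -2 + (-6*7 + 5) = -2 + (-42 + 5) = -2 - 37 = -39)
(-83 + 347)*(488 + m) = (-83 + 347)*(488 - 39) = 264*449 = 118536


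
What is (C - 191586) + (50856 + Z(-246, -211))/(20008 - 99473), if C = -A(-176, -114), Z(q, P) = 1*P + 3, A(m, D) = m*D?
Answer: -16818817898/79465 ≈ -2.1165e+5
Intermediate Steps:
A(m, D) = D*m
Z(q, P) = 3 + P (Z(q, P) = P + 3 = 3 + P)
C = -20064 (C = -(-114)*(-176) = -1*20064 = -20064)
(C - 191586) + (50856 + Z(-246, -211))/(20008 - 99473) = (-20064 - 191586) + (50856 + (3 - 211))/(20008 - 99473) = -211650 + (50856 - 208)/(-79465) = -211650 + 50648*(-1/79465) = -211650 - 50648/79465 = -16818817898/79465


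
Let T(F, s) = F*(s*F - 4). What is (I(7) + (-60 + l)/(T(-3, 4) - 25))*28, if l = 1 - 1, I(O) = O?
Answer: 2828/23 ≈ 122.96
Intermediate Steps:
T(F, s) = F*(-4 + F*s) (T(F, s) = F*(F*s - 4) = F*(-4 + F*s))
l = 0
(I(7) + (-60 + l)/(T(-3, 4) - 25))*28 = (7 + (-60 + 0)/(-3*(-4 - 3*4) - 25))*28 = (7 - 60/(-3*(-4 - 12) - 25))*28 = (7 - 60/(-3*(-16) - 25))*28 = (7 - 60/(48 - 25))*28 = (7 - 60/23)*28 = (101/23)*28 = 2828/23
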